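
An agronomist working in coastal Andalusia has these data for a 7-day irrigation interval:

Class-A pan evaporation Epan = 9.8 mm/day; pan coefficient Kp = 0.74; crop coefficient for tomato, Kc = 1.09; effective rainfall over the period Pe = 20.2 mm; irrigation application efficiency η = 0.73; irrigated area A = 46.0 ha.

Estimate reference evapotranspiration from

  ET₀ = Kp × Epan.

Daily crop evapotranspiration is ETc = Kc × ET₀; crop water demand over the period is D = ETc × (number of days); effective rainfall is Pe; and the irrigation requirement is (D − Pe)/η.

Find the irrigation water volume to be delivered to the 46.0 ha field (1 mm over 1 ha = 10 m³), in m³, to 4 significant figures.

ET₀ = 0.74 × 9.8 = 7.2520 mm/d
ETc = Kc × ET₀ = 1.09 × 7.2520 = 7.9047 mm/d
Crop demand D = ETc × 7 d = 7.9047 × 7 = 55.333 mm
D − Pe = 55.333 − 20.2 = 35.133 mm
Gross irrigation = 35.133 / 0.73 = 48.127 mm
Volume = 48.127 mm × 46.0 ha × 10 = 22138.4 m³

22140 m³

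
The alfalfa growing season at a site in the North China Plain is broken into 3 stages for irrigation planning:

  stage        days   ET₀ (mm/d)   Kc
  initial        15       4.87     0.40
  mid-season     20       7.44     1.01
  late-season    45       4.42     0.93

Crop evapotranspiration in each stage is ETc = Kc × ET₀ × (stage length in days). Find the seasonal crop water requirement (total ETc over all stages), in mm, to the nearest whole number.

364 mm

initial: 0.40 × 4.87 × 15 = 29.22 mm
mid-season: 1.01 × 7.44 × 20 = 150.29 mm
late-season: 0.93 × 4.42 × 45 = 184.98 mm
Seasonal total = 364.49 mm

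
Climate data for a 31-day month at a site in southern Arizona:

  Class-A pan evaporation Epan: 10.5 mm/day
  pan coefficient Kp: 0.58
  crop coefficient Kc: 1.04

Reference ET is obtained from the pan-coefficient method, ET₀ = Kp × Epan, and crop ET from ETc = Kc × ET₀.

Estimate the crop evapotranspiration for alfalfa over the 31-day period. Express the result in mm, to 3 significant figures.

ET₀ = 0.58 × 10.5 = 6.0900 mm/d
ETc = Kc × ET₀ = 1.04 × 6.0900 = 6.3336 mm/d
Over 31 days: 6.3336 × 31 = 196.342 mm

196 mm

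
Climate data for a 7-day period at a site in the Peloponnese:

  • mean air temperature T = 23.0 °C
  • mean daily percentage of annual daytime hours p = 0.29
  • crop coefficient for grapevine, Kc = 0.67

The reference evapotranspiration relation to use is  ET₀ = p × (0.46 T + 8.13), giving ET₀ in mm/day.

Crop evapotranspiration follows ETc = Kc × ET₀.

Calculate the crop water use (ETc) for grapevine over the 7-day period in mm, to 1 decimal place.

25.4 mm

ET₀ = 0.29 × (0.46 × 23.0 + 8.13) = 0.29 × 18.710 = 5.4259 mm/d
ETc = Kc × ET₀ = 0.67 × 5.4259 = 3.6354 mm/d
Over 7 days: 3.6354 × 7 = 25.448 mm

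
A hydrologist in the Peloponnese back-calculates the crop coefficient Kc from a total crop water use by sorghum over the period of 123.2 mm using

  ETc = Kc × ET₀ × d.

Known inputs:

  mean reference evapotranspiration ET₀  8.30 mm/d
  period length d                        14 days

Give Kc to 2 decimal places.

ETc = Kc × ET₀ × d  ⇒  Kc = ETc / (ET₀ × d)
Kc = 123.2 / (8.30 × 14) = 123.2 / 116.20 = 1.0602

1.06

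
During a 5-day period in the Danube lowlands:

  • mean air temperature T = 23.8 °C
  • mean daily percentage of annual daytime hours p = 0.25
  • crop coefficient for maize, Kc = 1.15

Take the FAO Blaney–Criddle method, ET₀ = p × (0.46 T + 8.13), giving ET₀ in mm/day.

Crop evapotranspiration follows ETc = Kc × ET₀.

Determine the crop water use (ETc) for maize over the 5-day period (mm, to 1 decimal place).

ET₀ = 0.25 × (0.46 × 23.8 + 8.13) = 0.25 × 19.078 = 4.7695 mm/d
ETc = Kc × ET₀ = 1.15 × 4.7695 = 5.4849 mm/d
Over 5 days: 5.4849 × 5 = 27.425 mm

27.4 mm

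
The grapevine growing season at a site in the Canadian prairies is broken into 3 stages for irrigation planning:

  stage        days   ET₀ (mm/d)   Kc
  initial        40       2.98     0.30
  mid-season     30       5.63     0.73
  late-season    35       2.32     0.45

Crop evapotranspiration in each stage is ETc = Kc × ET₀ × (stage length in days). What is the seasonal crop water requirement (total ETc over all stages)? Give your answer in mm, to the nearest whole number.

196 mm

initial: 0.30 × 2.98 × 40 = 35.76 mm
mid-season: 0.73 × 5.63 × 30 = 123.30 mm
late-season: 0.45 × 2.32 × 35 = 36.54 mm
Seasonal total = 195.60 mm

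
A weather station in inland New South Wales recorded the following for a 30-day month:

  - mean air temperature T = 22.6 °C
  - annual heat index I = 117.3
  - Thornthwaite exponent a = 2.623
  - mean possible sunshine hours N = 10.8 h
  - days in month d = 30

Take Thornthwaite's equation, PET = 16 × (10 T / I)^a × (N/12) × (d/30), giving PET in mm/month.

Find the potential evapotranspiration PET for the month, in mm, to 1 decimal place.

80.4 mm

10T/I = 10 × 22.6 / 117.3 = 1.9267
(10T/I)^a = 1.9267^2.623 = 5.5856
Uncorrected PET = 16 × 5.5856 = 89.370 mm
Correction = (N/12)(d/30) = (10.8/12)(30/30) = 0.9000
PET = 89.370 × 0.9000 = 80.433 mm/month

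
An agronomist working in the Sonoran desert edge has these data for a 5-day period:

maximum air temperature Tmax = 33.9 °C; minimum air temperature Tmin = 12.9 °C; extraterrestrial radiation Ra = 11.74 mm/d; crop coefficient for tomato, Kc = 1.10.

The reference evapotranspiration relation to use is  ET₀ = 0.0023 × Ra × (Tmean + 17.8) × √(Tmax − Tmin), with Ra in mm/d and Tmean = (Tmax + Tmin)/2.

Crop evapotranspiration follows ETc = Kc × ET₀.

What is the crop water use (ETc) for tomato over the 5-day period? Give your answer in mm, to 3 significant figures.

Tmean = (33.9 + 12.9)/2 = 23.40 °C
ET₀ = 0.0023 × 11.74 × (23.40 + 17.8) × √21.0 = 0.0023 × 11.74 × 41.20 × 4.5826 = 5.0981 mm/d
ETc = Kc × ET₀ = 1.10 × 5.0981 = 5.6079 mm/d
Over 5 days: 5.6079 × 5 = 28.040 mm

28.0 mm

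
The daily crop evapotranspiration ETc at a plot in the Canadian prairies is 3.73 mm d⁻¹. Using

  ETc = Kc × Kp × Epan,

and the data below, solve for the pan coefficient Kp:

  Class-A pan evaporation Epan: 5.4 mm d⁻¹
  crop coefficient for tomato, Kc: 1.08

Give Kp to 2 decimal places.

0.64

ETc = Kc × Kp × Epan  ⇒  Kp = ETc / (Kc × Epan)
Kp = 3.73 / (1.08 × 5.4) = 3.73 / 5.832 = 0.6396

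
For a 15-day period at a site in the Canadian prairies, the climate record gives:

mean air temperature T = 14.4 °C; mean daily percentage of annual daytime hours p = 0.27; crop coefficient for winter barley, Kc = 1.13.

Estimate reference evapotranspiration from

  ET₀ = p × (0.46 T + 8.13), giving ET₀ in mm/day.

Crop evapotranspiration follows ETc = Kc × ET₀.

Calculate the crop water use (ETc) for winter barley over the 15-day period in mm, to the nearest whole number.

ET₀ = 0.27 × (0.46 × 14.4 + 8.13) = 0.27 × 14.754 = 3.9836 mm/d
ETc = Kc × ET₀ = 1.13 × 3.9836 = 4.5015 mm/d
Over 15 days: 4.5015 × 15 = 67.523 mm

68 mm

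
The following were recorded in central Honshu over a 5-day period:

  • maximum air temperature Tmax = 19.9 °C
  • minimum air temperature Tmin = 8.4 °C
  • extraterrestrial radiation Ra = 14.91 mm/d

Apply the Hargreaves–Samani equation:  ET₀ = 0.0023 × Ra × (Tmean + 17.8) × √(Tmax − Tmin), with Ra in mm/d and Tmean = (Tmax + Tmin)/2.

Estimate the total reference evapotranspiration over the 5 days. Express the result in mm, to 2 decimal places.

Tmean = (19.9 + 8.4)/2 = 14.15 °C
ET₀ = 0.0023 × 14.91 × (14.15 + 17.8) × √11.5 = 0.0023 × 14.91 × 31.95 × 3.3912 = 3.7156 mm/d
Over 5 days: 3.7156 × 5 = 18.578 mm

18.58 mm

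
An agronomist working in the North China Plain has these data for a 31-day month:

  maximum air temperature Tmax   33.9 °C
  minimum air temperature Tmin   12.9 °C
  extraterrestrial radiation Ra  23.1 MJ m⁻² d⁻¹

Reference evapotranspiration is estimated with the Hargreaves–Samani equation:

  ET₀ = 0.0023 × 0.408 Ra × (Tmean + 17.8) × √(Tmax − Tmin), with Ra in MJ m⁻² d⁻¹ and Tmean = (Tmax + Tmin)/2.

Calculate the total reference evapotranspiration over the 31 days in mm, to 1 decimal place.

126.9 mm

Tmean = (33.9 + 12.9)/2 = 23.40 °C
0.408 Ra = 0.408 × 23.1 = 9.4248 mm/d equivalent
ET₀ = 0.0023 × 9.4248 × (23.40 + 17.8) × √21.0 = 0.0023 × 9.4248 × 41.20 × 4.5826 = 4.0927 mm/d
Over 31 days: 4.0927 × 31 = 126.874 mm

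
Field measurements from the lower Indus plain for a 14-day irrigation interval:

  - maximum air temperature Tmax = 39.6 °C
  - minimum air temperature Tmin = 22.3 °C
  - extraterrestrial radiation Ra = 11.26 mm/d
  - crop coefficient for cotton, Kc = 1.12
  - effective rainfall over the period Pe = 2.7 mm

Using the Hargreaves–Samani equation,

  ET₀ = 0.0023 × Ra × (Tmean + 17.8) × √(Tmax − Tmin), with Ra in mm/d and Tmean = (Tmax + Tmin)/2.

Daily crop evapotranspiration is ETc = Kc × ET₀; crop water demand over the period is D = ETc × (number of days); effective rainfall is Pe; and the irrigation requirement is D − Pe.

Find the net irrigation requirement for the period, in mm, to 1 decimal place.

Tmean = (39.6 + 22.3)/2 = 30.95 °C
ET₀ = 0.0023 × 11.26 × (30.95 + 17.8) × √17.3 = 0.0023 × 11.26 × 48.75 × 4.1593 = 5.2512 mm/d
ETc = Kc × ET₀ = 1.12 × 5.2512 = 5.8813 mm/d
Crop demand D = ETc × 14 d = 5.8813 × 14 = 82.338 mm
D − Pe = 82.338 − 2.7 = 79.638 mm

79.6 mm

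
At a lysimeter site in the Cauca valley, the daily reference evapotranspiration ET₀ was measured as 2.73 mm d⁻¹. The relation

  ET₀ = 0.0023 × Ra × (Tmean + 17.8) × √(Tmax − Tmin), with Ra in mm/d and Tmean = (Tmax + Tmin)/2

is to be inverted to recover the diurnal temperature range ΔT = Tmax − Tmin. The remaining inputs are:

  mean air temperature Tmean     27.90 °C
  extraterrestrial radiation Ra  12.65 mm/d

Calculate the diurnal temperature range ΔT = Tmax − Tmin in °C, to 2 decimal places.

4.22 °C

√ΔT = ET₀ / [0.0023 × Ra × (Tmean+17.8)] = 2.73 / (0.0023 × 12.65 × 45.70) = 2.0532
ΔT = 2.0532² = 4.216 °C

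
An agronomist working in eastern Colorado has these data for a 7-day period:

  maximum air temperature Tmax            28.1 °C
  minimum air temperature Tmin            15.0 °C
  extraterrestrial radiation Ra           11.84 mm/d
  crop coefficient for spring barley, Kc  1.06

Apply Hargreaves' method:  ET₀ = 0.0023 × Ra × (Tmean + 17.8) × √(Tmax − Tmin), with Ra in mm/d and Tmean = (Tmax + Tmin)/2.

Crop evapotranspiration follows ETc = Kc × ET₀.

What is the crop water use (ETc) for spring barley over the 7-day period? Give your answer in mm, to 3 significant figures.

Tmean = (28.1 + 15.0)/2 = 21.55 °C
ET₀ = 0.0023 × 11.84 × (21.55 + 17.8) × √13.1 = 0.0023 × 11.84 × 39.35 × 3.6194 = 3.8785 mm/d
ETc = Kc × ET₀ = 1.06 × 3.8785 = 4.1112 mm/d
Over 7 days: 4.1112 × 7 = 28.778 mm

28.8 mm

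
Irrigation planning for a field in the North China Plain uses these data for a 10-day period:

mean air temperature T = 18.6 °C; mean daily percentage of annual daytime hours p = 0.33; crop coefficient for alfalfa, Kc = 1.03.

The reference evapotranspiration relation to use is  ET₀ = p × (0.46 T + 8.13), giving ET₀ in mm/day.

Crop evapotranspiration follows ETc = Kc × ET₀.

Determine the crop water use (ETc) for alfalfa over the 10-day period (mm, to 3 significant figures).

56.7 mm

ET₀ = 0.33 × (0.46 × 18.6 + 8.13) = 0.33 × 16.686 = 5.5064 mm/d
ETc = Kc × ET₀ = 1.03 × 5.5064 = 5.6716 mm/d
Over 10 days: 5.6716 × 10 = 56.716 mm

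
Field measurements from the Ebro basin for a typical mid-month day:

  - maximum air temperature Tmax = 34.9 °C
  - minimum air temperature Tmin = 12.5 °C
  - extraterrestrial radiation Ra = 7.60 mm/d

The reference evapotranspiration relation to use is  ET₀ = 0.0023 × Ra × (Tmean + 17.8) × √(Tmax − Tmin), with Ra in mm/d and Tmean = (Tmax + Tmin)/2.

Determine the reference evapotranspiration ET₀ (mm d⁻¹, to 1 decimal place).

Tmean = (34.9 + 12.5)/2 = 23.70 °C
ET₀ = 0.0023 × 7.60 × (23.70 + 17.8) × √22.4 = 0.0023 × 7.60 × 41.50 × 4.7329 = 3.4333 mm/d

3.4 mm d⁻¹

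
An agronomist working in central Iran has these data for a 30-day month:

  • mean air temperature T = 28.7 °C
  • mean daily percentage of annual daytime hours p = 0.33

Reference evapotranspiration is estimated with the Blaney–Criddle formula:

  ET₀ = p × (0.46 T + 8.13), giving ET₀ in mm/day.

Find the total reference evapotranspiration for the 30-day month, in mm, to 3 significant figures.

ET₀ = 0.33 × (0.46 × 28.7 + 8.13) = 0.33 × 21.332 = 7.0396 mm/d
Monthly total = 7.0396 × 30 = 211.188 mm

211 mm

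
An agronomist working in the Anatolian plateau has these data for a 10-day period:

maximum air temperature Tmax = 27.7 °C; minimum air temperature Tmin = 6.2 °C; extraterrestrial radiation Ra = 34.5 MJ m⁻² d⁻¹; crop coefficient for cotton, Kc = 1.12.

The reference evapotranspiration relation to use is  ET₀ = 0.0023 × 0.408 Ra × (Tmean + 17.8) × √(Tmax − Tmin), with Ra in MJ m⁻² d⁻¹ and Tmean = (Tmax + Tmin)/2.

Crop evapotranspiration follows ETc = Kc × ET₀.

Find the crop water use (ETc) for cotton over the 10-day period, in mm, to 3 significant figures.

Tmean = (27.7 + 6.2)/2 = 16.95 °C
0.408 Ra = 0.408 × 34.5 = 14.0760 mm/d equivalent
ET₀ = 0.0023 × 14.0760 × (16.95 + 17.8) × √21.5 = 0.0023 × 14.0760 × 34.75 × 4.6368 = 5.2165 mm/d
ETc = Kc × ET₀ = 1.12 × 5.2165 = 5.8425 mm/d
Over 10 days: 5.8425 × 10 = 58.425 mm

58.4 mm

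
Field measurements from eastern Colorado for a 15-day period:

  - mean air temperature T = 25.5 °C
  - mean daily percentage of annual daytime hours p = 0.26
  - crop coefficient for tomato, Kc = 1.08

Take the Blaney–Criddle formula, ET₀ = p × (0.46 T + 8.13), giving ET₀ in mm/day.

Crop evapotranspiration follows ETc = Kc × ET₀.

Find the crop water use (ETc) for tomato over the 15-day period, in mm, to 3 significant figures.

83.7 mm

ET₀ = 0.26 × (0.46 × 25.5 + 8.13) = 0.26 × 19.860 = 5.1636 mm/d
ETc = Kc × ET₀ = 1.08 × 5.1636 = 5.5767 mm/d
Over 15 days: 5.5767 × 15 = 83.651 mm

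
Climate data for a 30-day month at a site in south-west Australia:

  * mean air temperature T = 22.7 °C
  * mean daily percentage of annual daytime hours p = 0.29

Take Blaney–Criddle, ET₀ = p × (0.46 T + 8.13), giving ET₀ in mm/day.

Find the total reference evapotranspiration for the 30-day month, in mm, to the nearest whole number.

ET₀ = 0.29 × (0.46 × 22.7 + 8.13) = 0.29 × 18.572 = 5.3859 mm/d
Monthly total = 5.3859 × 30 = 161.577 mm

162 mm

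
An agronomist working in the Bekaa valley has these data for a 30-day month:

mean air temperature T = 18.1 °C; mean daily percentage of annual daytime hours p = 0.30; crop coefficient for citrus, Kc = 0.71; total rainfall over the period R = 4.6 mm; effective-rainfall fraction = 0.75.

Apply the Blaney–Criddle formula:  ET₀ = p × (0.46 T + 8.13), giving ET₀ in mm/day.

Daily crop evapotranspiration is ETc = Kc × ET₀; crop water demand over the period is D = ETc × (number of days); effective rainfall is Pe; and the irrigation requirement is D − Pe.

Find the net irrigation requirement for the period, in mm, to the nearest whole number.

ET₀ = 0.30 × (0.46 × 18.1 + 8.13) = 0.30 × 16.456 = 4.9368 mm/d
ETc = Kc × ET₀ = 0.71 × 4.9368 = 3.5051 mm/d
Crop demand D = ETc × 30 d = 3.5051 × 30 = 105.153 mm
Pe = 0.75 × 4.6 = 3.450 mm
D − Pe = 105.153 − 3.450 = 101.703 mm

102 mm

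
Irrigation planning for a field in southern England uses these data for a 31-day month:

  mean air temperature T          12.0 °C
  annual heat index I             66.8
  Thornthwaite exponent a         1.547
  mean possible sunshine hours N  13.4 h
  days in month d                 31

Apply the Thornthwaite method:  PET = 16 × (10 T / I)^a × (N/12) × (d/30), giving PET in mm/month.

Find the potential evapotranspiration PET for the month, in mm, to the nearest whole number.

46 mm

10T/I = 10 × 12.0 / 66.8 = 1.7964
(10T/I)^a = 1.7964^1.547 = 2.4749
Uncorrected PET = 16 × 2.4749 = 39.598 mm
Correction = (N/12)(d/30) = (13.4/12)(31/30) = 1.1539
PET = 39.598 × 1.1539 = 45.692 mm/month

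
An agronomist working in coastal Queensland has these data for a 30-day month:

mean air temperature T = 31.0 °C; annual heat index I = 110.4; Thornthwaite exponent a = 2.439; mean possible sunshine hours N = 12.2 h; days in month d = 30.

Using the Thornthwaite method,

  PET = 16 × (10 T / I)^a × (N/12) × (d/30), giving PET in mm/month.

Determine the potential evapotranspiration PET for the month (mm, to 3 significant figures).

10T/I = 10 × 31.0 / 110.4 = 2.8080
(10T/I)^a = 2.8080^2.439 = 12.4063
Uncorrected PET = 16 × 12.4063 = 198.501 mm
Correction = (N/12)(d/30) = (12.2/12)(30/30) = 1.0167
PET = 198.501 × 1.0167 = 201.816 mm/month

202 mm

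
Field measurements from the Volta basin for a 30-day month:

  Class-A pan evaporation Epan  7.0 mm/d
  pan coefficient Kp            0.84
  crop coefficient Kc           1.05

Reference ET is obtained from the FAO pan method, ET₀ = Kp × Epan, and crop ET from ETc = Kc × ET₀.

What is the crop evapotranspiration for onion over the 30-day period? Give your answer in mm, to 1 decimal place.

185.2 mm

ET₀ = 0.84 × 7.0 = 5.8800 mm/d
ETc = Kc × ET₀ = 1.05 × 5.8800 = 6.1740 mm/d
Over 30 days: 6.1740 × 30 = 185.220 mm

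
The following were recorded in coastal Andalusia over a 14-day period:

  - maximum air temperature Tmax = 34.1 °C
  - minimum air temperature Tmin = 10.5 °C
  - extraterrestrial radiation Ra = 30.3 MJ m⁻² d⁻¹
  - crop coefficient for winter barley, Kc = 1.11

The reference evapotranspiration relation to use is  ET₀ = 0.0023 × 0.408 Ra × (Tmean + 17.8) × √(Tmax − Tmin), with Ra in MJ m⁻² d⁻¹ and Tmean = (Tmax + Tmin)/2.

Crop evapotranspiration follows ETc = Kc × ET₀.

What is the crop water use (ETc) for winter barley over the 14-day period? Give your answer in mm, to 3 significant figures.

Tmean = (34.1 + 10.5)/2 = 22.30 °C
0.408 Ra = 0.408 × 30.3 = 12.3624 mm/d equivalent
ET₀ = 0.0023 × 12.3624 × (22.30 + 17.8) × √23.6 = 0.0023 × 12.3624 × 40.10 × 4.8580 = 5.5390 mm/d
ETc = Kc × ET₀ = 1.11 × 5.5390 = 6.1483 mm/d
Over 14 days: 6.1483 × 14 = 86.076 mm

86.1 mm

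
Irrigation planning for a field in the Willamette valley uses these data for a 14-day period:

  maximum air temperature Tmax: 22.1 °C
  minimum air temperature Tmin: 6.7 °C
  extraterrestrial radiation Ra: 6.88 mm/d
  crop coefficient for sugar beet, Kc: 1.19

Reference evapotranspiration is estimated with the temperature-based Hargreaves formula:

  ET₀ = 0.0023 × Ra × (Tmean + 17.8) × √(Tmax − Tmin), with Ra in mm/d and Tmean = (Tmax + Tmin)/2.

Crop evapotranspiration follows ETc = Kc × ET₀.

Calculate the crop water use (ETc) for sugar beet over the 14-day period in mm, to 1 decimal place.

33.3 mm

Tmean = (22.1 + 6.7)/2 = 14.40 °C
ET₀ = 0.0023 × 6.88 × (14.40 + 17.8) × √15.4 = 0.0023 × 6.88 × 32.20 × 3.9243 = 1.9996 mm/d
ETc = Kc × ET₀ = 1.19 × 1.9996 = 2.3795 mm/d
Over 14 days: 2.3795 × 14 = 33.313 mm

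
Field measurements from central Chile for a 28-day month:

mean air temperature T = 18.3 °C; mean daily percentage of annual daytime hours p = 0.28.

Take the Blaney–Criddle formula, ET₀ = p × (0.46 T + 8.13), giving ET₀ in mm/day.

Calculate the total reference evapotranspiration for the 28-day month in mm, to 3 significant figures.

130 mm

ET₀ = 0.28 × (0.46 × 18.3 + 8.13) = 0.28 × 16.548 = 4.6334 mm/d
Monthly total = 4.6334 × 28 = 129.735 mm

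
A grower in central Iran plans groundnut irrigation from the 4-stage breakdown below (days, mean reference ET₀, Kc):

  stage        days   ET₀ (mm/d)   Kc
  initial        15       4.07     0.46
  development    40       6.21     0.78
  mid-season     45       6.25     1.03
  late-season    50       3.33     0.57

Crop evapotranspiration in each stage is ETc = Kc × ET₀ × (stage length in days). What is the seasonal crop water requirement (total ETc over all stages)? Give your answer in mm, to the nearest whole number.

606 mm

initial: 0.46 × 4.07 × 15 = 28.08 mm
development: 0.78 × 6.21 × 40 = 193.75 mm
mid-season: 1.03 × 6.25 × 45 = 289.69 mm
late-season: 0.57 × 3.33 × 50 = 94.91 mm
Seasonal total = 606.43 mm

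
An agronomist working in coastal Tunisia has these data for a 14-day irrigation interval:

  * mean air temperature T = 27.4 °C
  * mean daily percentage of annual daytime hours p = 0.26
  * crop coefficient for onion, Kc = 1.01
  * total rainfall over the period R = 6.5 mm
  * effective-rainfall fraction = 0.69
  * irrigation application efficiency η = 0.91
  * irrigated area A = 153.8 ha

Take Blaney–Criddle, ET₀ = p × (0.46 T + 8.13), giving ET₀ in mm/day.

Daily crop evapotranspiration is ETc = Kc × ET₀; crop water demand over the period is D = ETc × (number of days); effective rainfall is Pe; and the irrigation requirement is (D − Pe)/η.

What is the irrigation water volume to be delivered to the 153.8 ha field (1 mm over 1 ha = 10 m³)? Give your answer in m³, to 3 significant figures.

ET₀ = 0.26 × (0.46 × 27.4 + 8.13) = 0.26 × 20.734 = 5.3908 mm/d
ETc = Kc × ET₀ = 1.01 × 5.3908 = 5.4447 mm/d
Crop demand D = ETc × 14 d = 5.4447 × 14 = 76.226 mm
Pe = 0.69 × 6.5 = 4.485 mm
D − Pe = 76.226 − 4.485 = 71.741 mm
Gross irrigation = 71.741 / 0.91 = 78.836 mm
Volume = 78.836 mm × 153.8 ha × 10 = 121249.8 m³

121000 m³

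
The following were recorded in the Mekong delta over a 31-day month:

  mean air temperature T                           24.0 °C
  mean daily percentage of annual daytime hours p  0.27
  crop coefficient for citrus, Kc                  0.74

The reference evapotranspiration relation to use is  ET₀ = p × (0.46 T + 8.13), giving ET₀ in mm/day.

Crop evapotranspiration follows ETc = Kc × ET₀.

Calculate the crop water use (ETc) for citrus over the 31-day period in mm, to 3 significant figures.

ET₀ = 0.27 × (0.46 × 24.0 + 8.13) = 0.27 × 19.170 = 5.1759 mm/d
ETc = Kc × ET₀ = 0.74 × 5.1759 = 3.8302 mm/d
Over 31 days: 3.8302 × 31 = 118.736 mm

119 mm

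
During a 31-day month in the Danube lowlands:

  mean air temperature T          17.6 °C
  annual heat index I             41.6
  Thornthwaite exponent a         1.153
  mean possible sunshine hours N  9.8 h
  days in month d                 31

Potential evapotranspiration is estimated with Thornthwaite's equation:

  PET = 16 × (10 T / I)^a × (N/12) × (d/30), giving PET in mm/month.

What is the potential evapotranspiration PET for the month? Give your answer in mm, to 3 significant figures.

10T/I = 10 × 17.6 / 41.6 = 4.2308
(10T/I)^a = 4.2308^1.153 = 5.2755
Uncorrected PET = 16 × 5.2755 = 84.408 mm
Correction = (N/12)(d/30) = (9.8/12)(31/30) = 0.8439
PET = 84.408 × 0.8439 = 71.232 mm/month

71.2 mm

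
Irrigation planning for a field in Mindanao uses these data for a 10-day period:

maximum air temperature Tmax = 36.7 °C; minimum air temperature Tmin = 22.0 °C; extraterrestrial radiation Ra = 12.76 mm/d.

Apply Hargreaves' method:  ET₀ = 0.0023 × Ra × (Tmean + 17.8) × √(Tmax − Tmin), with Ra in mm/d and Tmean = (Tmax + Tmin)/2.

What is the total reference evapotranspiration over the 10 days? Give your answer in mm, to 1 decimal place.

Tmean = (36.7 + 22.0)/2 = 29.35 °C
ET₀ = 0.0023 × 12.76 × (29.35 + 17.8) × √14.7 = 0.0023 × 12.76 × 47.15 × 3.8341 = 5.3055 mm/d
Over 10 days: 5.3055 × 10 = 53.055 mm

53.1 mm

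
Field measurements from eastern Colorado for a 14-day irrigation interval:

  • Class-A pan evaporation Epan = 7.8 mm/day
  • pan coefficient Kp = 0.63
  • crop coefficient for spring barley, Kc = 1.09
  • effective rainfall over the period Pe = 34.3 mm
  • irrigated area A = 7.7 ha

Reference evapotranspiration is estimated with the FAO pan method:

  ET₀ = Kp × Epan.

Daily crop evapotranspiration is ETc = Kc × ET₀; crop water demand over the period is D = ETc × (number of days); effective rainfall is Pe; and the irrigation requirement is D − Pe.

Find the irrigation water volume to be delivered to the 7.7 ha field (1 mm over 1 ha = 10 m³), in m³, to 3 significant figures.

3130 m³

ET₀ = 0.63 × 7.8 = 4.9140 mm/d
ETc = Kc × ET₀ = 1.09 × 4.9140 = 5.3563 mm/d
Crop demand D = ETc × 14 d = 5.3563 × 14 = 74.988 mm
D − Pe = 74.988 − 34.3 = 40.688 mm
Volume = 40.688 mm × 7.7 ha × 10 = 3133.0 m³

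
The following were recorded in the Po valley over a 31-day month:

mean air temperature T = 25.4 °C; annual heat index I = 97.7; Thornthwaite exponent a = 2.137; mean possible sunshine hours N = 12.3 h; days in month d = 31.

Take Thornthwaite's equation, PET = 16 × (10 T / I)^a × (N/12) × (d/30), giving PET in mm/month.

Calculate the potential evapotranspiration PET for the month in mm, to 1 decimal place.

10T/I = 10 × 25.4 / 97.7 = 2.5998
(10T/I)^a = 2.5998^2.137 = 7.7042
Uncorrected PET = 16 × 7.7042 = 123.267 mm
Correction = (N/12)(d/30) = (12.3/12)(31/30) = 1.0592
PET = 123.267 × 1.0592 = 130.564 mm/month

130.6 mm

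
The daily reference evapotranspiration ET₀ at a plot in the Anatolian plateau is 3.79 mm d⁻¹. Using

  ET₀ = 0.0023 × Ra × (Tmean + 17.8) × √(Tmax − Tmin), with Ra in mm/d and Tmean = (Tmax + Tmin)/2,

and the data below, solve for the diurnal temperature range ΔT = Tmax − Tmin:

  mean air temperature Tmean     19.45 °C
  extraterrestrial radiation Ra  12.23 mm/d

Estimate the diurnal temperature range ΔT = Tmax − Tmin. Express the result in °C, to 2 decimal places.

13.08 °C

√ΔT = ET₀ / [0.0023 × Ra × (Tmean+17.8)] = 3.79 / (0.0023 × 12.23 × 37.25) = 3.6171
ΔT = 3.6171² = 13.083 °C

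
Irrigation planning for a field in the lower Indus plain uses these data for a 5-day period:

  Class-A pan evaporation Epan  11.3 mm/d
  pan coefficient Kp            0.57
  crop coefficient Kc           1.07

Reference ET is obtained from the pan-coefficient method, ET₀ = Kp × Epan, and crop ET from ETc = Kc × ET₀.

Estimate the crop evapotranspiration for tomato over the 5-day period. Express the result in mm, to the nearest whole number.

34 mm

ET₀ = 0.57 × 11.3 = 6.4410 mm/d
ETc = Kc × ET₀ = 1.07 × 6.4410 = 6.8919 mm/d
Over 5 days: 6.8919 × 5 = 34.460 mm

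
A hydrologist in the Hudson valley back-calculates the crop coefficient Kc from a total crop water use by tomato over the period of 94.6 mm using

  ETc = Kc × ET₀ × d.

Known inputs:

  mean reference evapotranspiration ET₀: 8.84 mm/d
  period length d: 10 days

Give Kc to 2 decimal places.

ETc = Kc × ET₀ × d  ⇒  Kc = ETc / (ET₀ × d)
Kc = 94.6 / (8.84 × 10) = 94.6 / 88.40 = 1.0701

1.07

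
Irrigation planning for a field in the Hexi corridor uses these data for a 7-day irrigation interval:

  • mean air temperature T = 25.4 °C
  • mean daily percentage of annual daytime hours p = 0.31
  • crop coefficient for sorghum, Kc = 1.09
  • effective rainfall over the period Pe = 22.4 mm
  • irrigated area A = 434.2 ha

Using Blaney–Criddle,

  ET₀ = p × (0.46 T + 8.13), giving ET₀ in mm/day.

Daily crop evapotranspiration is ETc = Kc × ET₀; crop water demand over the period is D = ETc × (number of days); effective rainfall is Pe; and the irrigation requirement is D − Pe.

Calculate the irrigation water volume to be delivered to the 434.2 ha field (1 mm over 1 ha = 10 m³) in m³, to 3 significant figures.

ET₀ = 0.31 × (0.46 × 25.4 + 8.13) = 0.31 × 19.814 = 6.1423 mm/d
ETc = Kc × ET₀ = 1.09 × 6.1423 = 6.6951 mm/d
Crop demand D = ETc × 7 d = 6.6951 × 7 = 46.866 mm
D − Pe = 46.866 − 22.4 = 24.466 mm
Volume = 24.466 mm × 434.2 ha × 10 = 106231.4 m³

106000 m³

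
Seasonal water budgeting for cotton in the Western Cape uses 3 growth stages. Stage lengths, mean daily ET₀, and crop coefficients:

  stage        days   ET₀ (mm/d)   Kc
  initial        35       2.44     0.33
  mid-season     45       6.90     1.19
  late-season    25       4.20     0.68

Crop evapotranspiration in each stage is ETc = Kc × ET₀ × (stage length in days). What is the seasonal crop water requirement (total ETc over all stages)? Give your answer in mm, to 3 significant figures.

initial: 0.33 × 2.44 × 35 = 28.18 mm
mid-season: 1.19 × 6.90 × 45 = 369.50 mm
late-season: 0.68 × 4.20 × 25 = 71.40 mm
Seasonal total = 469.08 mm

469 mm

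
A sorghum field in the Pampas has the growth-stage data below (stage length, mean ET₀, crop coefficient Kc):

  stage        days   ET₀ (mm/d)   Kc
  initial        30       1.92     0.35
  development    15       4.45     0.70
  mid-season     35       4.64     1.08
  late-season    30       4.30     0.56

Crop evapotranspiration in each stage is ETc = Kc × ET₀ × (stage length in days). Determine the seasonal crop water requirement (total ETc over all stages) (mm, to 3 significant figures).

initial: 0.35 × 1.92 × 30 = 20.16 mm
development: 0.70 × 4.45 × 15 = 46.73 mm
mid-season: 1.08 × 4.64 × 35 = 175.39 mm
late-season: 0.56 × 4.30 × 30 = 72.24 mm
Seasonal total = 314.52 mm

315 mm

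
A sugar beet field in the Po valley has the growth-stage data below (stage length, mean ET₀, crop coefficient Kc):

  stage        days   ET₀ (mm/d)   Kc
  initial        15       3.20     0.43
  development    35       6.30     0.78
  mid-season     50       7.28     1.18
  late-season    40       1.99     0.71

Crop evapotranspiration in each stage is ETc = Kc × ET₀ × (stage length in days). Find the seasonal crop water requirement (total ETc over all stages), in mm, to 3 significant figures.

initial: 0.43 × 3.20 × 15 = 20.64 mm
development: 0.78 × 6.30 × 35 = 171.99 mm
mid-season: 1.18 × 7.28 × 50 = 429.52 mm
late-season: 0.71 × 1.99 × 40 = 56.52 mm
Seasonal total = 678.67 mm

679 mm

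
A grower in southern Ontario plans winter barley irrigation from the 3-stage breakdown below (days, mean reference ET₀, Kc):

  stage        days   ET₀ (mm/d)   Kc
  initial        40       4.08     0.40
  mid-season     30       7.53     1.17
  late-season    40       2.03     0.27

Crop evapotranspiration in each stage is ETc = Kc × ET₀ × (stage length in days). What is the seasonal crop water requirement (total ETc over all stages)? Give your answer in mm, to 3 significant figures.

initial: 0.40 × 4.08 × 40 = 65.28 mm
mid-season: 1.17 × 7.53 × 30 = 264.30 mm
late-season: 0.27 × 2.03 × 40 = 21.92 mm
Seasonal total = 351.50 mm

352 mm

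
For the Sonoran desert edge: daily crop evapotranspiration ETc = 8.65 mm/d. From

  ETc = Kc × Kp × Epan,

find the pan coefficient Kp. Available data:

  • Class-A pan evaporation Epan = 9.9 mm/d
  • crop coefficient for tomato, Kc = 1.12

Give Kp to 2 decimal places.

ETc = Kc × Kp × Epan  ⇒  Kp = ETc / (Kc × Epan)
Kp = 8.65 / (1.12 × 9.9) = 8.65 / 11.088 = 0.7801

0.78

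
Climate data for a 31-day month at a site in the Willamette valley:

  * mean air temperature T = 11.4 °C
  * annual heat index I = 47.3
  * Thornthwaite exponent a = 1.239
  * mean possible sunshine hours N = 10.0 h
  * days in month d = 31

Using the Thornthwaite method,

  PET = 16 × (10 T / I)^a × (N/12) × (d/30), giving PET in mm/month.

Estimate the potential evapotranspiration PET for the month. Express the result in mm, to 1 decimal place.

41.0 mm

10T/I = 10 × 11.4 / 47.3 = 2.4101
(10T/I)^a = 2.4101^1.239 = 2.9740
Uncorrected PET = 16 × 2.9740 = 47.584 mm
Correction = (N/12)(d/30) = (10.0/12)(31/30) = 0.8611
PET = 47.584 × 0.8611 = 40.975 mm/month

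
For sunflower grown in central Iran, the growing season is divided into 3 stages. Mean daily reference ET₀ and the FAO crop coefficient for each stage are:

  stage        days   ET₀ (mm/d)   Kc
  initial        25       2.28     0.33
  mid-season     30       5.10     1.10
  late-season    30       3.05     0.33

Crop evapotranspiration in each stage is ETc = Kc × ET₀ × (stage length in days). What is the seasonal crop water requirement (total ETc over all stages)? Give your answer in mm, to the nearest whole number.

217 mm

initial: 0.33 × 2.28 × 25 = 18.81 mm
mid-season: 1.10 × 5.10 × 30 = 168.30 mm
late-season: 0.33 × 3.05 × 30 = 30.20 mm
Seasonal total = 217.31 mm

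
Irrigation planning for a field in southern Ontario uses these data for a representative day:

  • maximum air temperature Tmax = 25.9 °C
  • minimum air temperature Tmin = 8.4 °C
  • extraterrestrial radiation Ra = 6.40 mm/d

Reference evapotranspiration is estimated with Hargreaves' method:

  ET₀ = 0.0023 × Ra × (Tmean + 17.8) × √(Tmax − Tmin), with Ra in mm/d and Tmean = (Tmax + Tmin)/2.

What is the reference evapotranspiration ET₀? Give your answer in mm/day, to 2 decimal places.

2.15 mm/day

Tmean = (25.9 + 8.4)/2 = 17.15 °C
ET₀ = 0.0023 × 6.40 × (17.15 + 17.8) × √17.5 = 0.0023 × 6.40 × 34.95 × 4.1833 = 2.1522 mm/d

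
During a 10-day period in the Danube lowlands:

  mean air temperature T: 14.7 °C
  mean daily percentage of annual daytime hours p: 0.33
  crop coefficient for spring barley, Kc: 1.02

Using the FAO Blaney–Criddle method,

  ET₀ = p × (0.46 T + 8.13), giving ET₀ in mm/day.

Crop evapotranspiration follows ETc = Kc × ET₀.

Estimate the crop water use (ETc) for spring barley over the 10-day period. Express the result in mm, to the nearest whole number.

50 mm

ET₀ = 0.33 × (0.46 × 14.7 + 8.13) = 0.33 × 14.892 = 4.9144 mm/d
ETc = Kc × ET₀ = 1.02 × 4.9144 = 5.0127 mm/d
Over 10 days: 5.0127 × 10 = 50.127 mm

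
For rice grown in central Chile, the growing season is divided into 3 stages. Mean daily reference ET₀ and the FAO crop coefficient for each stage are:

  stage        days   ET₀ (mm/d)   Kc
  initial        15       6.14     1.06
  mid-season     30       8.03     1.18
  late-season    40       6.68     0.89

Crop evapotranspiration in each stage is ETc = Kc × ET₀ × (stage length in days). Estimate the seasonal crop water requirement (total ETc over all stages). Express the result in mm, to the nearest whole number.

initial: 1.06 × 6.14 × 15 = 97.63 mm
mid-season: 1.18 × 8.03 × 30 = 284.26 mm
late-season: 0.89 × 6.68 × 40 = 237.81 mm
Seasonal total = 619.70 mm

620 mm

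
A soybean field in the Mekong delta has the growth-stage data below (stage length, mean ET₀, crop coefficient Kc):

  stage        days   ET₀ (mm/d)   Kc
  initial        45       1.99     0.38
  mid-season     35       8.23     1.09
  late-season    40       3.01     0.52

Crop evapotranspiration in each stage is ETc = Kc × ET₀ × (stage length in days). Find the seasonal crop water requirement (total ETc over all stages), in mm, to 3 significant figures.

411 mm

initial: 0.38 × 1.99 × 45 = 34.03 mm
mid-season: 1.09 × 8.23 × 35 = 313.97 mm
late-season: 0.52 × 3.01 × 40 = 62.61 mm
Seasonal total = 410.61 mm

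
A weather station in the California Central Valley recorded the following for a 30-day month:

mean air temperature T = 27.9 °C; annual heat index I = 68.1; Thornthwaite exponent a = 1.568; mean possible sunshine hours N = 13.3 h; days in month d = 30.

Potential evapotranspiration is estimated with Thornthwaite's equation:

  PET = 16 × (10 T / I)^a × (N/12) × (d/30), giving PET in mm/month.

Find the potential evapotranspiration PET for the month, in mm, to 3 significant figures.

10T/I = 10 × 27.9 / 68.1 = 4.0969
(10T/I)^a = 4.0969^1.568 = 9.1270
Uncorrected PET = 16 × 9.1270 = 146.032 mm
Correction = (N/12)(d/30) = (13.3/12)(30/30) = 1.1083
PET = 146.032 × 1.1083 = 161.847 mm/month

162 mm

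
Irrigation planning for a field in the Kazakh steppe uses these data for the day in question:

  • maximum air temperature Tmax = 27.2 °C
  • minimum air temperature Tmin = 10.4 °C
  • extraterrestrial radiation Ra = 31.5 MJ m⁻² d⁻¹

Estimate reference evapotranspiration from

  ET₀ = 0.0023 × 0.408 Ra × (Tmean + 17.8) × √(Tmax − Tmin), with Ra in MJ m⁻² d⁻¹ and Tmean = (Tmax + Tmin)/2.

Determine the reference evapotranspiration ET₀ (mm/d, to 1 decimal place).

4.4 mm/d

Tmean = (27.2 + 10.4)/2 = 18.80 °C
0.408 Ra = 0.408 × 31.5 = 12.8520 mm/d equivalent
ET₀ = 0.0023 × 12.8520 × (18.80 + 17.8) × √16.8 = 0.0023 × 12.8520 × 36.60 × 4.0988 = 4.4344 mm/d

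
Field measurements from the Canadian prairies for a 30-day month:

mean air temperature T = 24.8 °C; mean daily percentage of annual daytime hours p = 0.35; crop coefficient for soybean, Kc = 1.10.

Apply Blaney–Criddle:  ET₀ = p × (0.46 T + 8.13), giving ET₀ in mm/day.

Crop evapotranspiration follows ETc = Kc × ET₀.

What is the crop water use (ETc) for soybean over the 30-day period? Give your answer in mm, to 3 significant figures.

ET₀ = 0.35 × (0.46 × 24.8 + 8.13) = 0.35 × 19.538 = 6.8383 mm/d
ETc = Kc × ET₀ = 1.10 × 6.8383 = 7.5221 mm/d
Over 30 days: 7.5221 × 30 = 225.663 mm

226 mm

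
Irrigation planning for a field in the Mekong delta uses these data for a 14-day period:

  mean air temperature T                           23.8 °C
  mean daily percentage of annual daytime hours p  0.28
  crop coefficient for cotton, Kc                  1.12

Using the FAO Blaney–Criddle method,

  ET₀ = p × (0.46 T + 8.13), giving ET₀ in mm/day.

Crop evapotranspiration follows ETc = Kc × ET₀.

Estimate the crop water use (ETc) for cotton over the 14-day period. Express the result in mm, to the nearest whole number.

84 mm

ET₀ = 0.28 × (0.46 × 23.8 + 8.13) = 0.28 × 19.078 = 5.3418 mm/d
ETc = Kc × ET₀ = 1.12 × 5.3418 = 5.9828 mm/d
Over 14 days: 5.9828 × 14 = 83.759 mm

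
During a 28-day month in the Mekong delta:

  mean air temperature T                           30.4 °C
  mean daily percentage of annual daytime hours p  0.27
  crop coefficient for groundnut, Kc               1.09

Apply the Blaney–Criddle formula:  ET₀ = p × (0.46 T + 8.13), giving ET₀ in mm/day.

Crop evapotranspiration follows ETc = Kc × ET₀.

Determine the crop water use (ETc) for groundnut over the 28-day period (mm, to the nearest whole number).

182 mm

ET₀ = 0.27 × (0.46 × 30.4 + 8.13) = 0.27 × 22.114 = 5.9708 mm/d
ETc = Kc × ET₀ = 1.09 × 5.9708 = 6.5082 mm/d
Over 28 days: 6.5082 × 28 = 182.230 mm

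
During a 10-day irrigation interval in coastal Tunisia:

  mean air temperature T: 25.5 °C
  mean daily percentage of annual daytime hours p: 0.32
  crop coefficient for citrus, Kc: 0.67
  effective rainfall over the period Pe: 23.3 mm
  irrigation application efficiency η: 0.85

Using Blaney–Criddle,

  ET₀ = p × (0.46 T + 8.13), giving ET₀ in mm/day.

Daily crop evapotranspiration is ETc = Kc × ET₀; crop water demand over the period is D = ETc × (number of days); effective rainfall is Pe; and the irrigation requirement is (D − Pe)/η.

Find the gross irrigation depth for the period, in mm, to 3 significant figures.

ET₀ = 0.32 × (0.46 × 25.5 + 8.13) = 0.32 × 19.860 = 6.3552 mm/d
ETc = Kc × ET₀ = 0.67 × 6.3552 = 4.2580 mm/d
Crop demand D = ETc × 10 d = 4.2580 × 10 = 42.580 mm
D − Pe = 42.580 − 23.3 = 19.280 mm
Gross irrigation = 19.280 / 0.85 = 22.682 mm

22.7 mm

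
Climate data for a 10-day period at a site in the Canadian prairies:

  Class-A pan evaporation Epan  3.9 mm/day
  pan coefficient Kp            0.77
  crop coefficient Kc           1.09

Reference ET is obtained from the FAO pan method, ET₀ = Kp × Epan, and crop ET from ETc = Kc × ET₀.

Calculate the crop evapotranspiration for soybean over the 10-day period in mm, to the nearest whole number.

33 mm

ET₀ = 0.77 × 3.9 = 3.0030 mm/d
ETc = Kc × ET₀ = 1.09 × 3.0030 = 3.2733 mm/d
Over 10 days: 3.2733 × 10 = 32.733 mm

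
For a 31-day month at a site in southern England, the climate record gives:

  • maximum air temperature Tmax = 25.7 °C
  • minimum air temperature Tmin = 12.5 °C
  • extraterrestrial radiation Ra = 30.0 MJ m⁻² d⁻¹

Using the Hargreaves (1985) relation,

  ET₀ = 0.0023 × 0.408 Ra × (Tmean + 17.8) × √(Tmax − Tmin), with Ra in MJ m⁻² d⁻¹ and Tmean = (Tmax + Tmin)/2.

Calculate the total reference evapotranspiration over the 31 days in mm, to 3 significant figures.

117 mm

Tmean = (25.7 + 12.5)/2 = 19.10 °C
0.408 Ra = 0.408 × 30.0 = 12.2400 mm/d equivalent
ET₀ = 0.0023 × 12.2400 × (19.10 + 17.8) × √13.2 = 0.0023 × 12.2400 × 36.90 × 3.6332 = 3.7742 mm/d
Over 31 days: 3.7742 × 31 = 117.000 mm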